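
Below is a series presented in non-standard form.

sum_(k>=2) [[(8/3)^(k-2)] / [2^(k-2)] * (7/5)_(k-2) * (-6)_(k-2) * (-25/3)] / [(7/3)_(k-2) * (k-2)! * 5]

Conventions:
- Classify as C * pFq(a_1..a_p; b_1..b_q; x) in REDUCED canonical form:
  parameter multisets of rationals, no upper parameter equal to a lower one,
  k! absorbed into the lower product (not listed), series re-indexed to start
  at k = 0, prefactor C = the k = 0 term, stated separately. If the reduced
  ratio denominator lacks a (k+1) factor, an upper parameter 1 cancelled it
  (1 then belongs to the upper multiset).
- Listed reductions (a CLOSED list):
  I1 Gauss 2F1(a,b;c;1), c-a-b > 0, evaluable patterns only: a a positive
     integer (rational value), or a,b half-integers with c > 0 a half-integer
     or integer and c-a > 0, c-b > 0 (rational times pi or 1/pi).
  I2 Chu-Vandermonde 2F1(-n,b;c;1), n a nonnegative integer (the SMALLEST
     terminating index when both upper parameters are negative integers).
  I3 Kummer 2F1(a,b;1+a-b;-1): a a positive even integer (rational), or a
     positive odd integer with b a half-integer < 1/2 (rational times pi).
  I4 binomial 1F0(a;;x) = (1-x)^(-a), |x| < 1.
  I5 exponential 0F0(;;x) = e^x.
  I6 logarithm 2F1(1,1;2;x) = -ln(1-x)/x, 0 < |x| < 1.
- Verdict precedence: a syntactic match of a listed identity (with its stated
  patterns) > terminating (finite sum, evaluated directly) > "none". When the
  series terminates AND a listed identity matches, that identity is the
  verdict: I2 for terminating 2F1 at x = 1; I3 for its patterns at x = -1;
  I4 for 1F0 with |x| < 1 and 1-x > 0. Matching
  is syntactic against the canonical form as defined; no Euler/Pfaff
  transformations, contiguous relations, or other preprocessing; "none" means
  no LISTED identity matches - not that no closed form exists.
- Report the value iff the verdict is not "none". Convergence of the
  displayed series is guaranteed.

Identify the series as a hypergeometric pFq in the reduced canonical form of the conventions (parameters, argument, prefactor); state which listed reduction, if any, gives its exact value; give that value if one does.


With C = -5/3: the canonical form is 2F1(-6, 7/5; 7/3; 4/3). Verdict: terminating - the sum ends at index 6 because -6 is a negative integer; exact evaluation follows. Hence: -49457/609375.

First insight: with t_0 = -5/3, the constant factors (prefactor -5/3) combine into one prefactor.
Consecutive-term ratio: r(k) = (4/3) * (k-6) (k+7/5) / [(k+7/3) (k+1)] ; factor over Q: parameters, x = (4/3), and C = -5/3.


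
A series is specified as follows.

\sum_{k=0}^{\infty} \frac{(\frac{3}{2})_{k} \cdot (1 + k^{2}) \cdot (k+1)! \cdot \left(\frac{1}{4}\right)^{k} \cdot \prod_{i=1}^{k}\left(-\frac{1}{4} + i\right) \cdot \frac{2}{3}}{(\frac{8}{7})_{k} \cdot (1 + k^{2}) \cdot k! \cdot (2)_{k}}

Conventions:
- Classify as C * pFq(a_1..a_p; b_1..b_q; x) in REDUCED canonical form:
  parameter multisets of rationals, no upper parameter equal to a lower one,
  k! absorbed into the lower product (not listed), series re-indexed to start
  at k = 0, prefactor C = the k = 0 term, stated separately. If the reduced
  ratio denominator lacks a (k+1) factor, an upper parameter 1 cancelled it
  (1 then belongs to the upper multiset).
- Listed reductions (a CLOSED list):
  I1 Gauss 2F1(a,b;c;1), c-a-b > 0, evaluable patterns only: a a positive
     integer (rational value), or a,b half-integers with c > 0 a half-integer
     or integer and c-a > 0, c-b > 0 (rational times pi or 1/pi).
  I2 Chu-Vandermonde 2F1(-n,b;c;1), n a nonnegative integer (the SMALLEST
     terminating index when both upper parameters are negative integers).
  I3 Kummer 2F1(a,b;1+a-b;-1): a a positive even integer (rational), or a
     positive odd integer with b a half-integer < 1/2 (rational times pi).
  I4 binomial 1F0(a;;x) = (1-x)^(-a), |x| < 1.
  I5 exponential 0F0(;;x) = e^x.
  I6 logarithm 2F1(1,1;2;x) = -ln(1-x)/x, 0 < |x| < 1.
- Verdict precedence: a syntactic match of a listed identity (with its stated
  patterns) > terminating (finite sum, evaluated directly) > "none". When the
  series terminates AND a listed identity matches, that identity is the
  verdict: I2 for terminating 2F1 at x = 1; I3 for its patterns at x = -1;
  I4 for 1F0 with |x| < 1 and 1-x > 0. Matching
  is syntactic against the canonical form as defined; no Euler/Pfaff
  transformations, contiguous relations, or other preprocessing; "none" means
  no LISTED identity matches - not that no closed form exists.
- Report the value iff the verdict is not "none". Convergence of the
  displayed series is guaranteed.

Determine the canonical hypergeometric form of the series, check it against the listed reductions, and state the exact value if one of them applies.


Canonical form: C = \frac{2}{3} times 2F1 with upper {\frac{3}{4}, \frac{3}{2}}, lower {\frac{8}{7}}, x = \frac{1}{4}. Verdict: none here - no I1-I6 shape fits x = \frac{1}{4} with lower {\frac{8}{7}}.

Key step: t_0 = \frac{2}{3} here, and the factor k^2 + 1 cancels (top and bottom), leaving C = 2/3, x = 1/4.
Consecutive-term ratio: r(k) = \frac{1}{4} * (k+\frac{3}{4}) (k+\frac{3}{2}) / [(k+\frac{8}{7}) (k+1)] - rational; roots negated = parameters, x = \frac{1}{4}, C = \frac{2}{3}.


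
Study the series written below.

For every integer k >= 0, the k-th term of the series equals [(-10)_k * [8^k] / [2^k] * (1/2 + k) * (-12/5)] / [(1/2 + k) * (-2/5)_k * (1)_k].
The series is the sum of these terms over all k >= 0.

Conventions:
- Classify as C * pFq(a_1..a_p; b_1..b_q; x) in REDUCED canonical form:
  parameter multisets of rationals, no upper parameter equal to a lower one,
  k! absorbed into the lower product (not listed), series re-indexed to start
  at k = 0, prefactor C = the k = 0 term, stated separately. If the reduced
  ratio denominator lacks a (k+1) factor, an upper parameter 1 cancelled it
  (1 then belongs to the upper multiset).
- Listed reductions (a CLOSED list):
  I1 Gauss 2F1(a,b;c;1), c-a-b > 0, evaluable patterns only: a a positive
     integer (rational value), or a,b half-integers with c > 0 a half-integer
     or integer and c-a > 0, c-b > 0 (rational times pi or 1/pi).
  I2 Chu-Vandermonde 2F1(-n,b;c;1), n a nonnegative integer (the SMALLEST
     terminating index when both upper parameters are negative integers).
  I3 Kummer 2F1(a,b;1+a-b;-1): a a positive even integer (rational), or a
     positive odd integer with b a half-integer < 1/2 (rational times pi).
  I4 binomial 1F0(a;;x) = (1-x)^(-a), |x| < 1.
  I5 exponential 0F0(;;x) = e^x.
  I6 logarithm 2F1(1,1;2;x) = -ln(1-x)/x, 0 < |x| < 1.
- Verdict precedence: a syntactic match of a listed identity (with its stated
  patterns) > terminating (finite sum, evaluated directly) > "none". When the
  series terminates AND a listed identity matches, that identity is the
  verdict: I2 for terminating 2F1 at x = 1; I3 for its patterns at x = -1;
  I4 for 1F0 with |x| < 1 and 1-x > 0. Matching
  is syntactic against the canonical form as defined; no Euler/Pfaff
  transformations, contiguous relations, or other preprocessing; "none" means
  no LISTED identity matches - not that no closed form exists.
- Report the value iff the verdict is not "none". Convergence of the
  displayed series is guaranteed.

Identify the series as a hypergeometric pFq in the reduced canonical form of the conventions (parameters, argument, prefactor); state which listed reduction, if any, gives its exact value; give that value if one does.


Structural cue: t_0 being -12/5, striking the common factor k + 1/2 reduces the term (prefactor -12/5).
Term ratio: r(k) = 4 * (k-10) / [(k-2/5) (k+1)] ; factor over Q: parameters, x = 4, and C = -12/5.

Prefactor -12/5, argument 4: 1F1 with upper {-10} over lower {-2/5}. Verdict: terminating (-10 upstairs). 11 nonzero terms in all; added directly. Exact value: 24932910188/362760255.


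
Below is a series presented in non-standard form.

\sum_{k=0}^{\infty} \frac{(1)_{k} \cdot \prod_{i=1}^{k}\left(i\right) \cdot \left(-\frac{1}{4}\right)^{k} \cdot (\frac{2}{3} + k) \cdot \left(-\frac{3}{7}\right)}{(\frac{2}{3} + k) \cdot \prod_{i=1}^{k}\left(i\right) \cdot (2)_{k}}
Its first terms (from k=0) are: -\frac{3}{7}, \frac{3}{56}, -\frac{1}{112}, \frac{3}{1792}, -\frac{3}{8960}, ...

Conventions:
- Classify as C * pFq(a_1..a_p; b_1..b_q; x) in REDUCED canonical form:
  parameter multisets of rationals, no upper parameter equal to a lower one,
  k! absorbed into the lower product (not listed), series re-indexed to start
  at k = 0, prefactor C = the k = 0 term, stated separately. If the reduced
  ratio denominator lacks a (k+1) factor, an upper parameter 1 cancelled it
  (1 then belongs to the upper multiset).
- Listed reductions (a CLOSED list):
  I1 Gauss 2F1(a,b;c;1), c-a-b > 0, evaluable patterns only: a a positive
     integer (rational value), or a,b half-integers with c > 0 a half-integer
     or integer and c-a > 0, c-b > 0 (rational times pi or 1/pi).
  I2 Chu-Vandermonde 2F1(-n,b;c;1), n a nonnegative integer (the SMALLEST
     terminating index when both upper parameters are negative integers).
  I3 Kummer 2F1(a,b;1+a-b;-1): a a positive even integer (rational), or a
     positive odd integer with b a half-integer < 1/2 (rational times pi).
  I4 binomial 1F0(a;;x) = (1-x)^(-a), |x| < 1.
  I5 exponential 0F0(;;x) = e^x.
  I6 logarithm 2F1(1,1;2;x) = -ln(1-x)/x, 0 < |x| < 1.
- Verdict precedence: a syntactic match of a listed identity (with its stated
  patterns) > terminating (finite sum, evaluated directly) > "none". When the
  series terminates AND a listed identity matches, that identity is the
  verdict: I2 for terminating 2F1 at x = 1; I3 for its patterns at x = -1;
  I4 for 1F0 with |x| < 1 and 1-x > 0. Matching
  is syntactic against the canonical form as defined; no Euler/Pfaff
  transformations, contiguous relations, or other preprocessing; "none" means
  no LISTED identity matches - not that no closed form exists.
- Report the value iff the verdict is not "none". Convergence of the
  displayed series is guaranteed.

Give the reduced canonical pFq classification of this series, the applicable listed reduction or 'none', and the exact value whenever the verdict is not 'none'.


x = -\frac{1}{4} here; the reduced form reads 2F1, upper {1, 1}, lower {2}, C = -\frac{3}{7}. Verdict: logarithm (I6) matches (the logarithm: parameters (1,1;2), x = -\frac{1}{4}). Its exact value is \left(-\frac{12}{7}\right) \cdot \ln\left(\frac{5}{4}\right).

The tell: with t_0 = -\frac{3}{7}, the product of the first k integers (C = -3/7, x = -1/4) is k!.
Consecutive-term ratio: r(k) = -\frac{1}{4} * (k+1) (k+1) / [(k+2) (k+1)] - poly over poly, x = -\frac{1}{4} from leading terms; C = -\frac{3}{7} at k = 0.


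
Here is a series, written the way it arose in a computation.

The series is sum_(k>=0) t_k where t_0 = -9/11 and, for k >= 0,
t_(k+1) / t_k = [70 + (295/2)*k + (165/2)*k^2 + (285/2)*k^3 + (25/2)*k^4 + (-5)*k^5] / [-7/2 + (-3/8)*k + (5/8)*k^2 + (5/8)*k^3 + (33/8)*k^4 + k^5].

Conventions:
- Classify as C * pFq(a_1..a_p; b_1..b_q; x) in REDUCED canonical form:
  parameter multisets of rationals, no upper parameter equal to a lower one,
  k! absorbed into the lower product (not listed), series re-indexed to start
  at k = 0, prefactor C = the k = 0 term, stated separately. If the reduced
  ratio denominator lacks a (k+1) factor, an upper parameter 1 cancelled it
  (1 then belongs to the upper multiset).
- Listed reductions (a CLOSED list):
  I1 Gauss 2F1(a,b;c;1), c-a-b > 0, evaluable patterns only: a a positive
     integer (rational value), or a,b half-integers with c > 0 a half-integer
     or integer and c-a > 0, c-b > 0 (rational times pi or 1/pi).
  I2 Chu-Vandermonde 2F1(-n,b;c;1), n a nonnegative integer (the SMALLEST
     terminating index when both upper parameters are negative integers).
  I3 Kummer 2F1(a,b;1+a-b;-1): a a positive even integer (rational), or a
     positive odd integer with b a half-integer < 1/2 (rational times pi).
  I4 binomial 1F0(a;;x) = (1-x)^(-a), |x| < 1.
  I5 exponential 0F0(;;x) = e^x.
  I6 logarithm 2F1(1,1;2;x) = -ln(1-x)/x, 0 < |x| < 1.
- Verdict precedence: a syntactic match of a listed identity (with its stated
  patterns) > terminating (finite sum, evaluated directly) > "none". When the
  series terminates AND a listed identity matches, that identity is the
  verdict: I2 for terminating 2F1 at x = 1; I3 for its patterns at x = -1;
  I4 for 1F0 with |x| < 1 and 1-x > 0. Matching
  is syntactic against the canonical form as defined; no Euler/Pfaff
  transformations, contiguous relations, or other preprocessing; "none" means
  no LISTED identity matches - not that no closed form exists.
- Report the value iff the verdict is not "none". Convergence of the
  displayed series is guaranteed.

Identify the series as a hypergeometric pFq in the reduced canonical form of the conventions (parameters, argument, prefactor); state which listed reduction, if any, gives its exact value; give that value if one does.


x = -5 here; the reduced form reads 2F1, upper {-7, 1/2}, lower {-7/8}, C = -9/11. Verdict: terminating (-7 upstairs). 8 nonzero terms in all; added directly. Hence: 81777381987/7667.

Key step: with t_0 = -9/11, cancel k^2 + 1 from the displayed ratio first; then prefactor -9/11.
Term ratio: r(k) = (-5) * (k-7) (k+1/2) / [(k-7/8) (k+1)] - rational; roots negated = parameters, x = (-5), C = -9/11.


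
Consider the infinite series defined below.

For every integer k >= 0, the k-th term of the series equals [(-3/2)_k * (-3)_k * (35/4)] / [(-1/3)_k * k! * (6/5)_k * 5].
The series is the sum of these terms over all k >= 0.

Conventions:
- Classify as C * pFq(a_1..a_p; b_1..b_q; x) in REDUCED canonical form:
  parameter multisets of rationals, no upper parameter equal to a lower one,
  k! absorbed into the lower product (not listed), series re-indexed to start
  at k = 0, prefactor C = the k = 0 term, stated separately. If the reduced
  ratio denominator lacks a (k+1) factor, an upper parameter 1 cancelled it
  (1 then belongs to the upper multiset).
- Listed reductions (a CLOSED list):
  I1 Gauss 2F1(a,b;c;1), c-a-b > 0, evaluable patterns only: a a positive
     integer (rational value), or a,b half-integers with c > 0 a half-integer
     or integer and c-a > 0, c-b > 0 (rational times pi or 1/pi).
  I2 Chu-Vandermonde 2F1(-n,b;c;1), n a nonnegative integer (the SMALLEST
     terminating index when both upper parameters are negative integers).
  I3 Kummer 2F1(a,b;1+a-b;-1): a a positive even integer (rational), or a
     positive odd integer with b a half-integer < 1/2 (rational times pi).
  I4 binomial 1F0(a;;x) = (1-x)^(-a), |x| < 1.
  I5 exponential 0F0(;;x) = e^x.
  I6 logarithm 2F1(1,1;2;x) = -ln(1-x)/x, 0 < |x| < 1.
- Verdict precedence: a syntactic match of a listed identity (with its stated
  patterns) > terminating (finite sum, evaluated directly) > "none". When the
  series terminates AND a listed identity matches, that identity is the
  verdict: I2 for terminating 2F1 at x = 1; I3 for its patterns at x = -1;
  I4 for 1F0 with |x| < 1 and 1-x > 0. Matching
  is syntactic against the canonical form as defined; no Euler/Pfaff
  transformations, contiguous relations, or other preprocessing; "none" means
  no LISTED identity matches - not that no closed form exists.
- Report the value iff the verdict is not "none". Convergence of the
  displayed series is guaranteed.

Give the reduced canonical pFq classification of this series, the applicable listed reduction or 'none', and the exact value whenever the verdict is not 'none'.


Structural cue: from the first term 7/4: the constant factors (C = 7/4) combine into one prefactor.
Step ratio: r(k) = 1 * (k-3) (k-3/2) / [(k-1/3) (k+6/5) (k+1)] - rational in k, leading ratio 1; with t_0 = 7/4, classification follows.

Reduced: x = 1, 2F2, upper = {-3, -3/2}, lower = {-1/3, 6/5}, C = 7/4. Verdict: terminating - upper -3 stops the sum at k = 3; the 4 terms are added exactly. Exact value: -550571/22528.


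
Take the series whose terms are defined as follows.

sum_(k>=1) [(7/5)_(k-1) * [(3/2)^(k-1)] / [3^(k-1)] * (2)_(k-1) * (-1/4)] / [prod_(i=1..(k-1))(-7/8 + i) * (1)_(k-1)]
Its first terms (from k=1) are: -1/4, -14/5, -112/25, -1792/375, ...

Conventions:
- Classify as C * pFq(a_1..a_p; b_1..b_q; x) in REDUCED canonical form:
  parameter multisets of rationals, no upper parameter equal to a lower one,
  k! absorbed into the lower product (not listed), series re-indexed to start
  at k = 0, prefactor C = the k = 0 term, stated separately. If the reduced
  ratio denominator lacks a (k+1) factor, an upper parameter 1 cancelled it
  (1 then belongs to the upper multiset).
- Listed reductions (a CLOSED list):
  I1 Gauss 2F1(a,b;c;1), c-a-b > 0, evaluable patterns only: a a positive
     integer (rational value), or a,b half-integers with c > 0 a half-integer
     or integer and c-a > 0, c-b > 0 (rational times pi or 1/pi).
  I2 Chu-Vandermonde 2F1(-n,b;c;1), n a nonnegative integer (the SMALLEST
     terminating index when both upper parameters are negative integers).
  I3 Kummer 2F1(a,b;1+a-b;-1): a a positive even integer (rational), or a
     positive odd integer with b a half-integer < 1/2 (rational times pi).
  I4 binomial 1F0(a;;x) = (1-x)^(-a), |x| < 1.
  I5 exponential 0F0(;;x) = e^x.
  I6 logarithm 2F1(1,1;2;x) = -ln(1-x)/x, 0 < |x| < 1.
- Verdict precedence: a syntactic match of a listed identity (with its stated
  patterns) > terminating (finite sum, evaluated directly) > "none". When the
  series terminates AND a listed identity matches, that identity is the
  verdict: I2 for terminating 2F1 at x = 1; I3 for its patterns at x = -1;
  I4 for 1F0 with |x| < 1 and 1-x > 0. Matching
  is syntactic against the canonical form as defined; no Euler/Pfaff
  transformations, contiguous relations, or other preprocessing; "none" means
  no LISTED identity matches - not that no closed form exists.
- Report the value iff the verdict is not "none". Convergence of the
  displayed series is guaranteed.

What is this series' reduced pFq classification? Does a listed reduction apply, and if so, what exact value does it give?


Canonical form: C = -1/4 times 2F1 with upper {7/5, 2}, lower {1/8}, x = 1/2. Verdict: none - at argument 1/2 the multisets {7/5, 2} ; {1/8} match no listed identity.

Key step: t_0 = -1/4 here, and the two k-th powers (prefactor -1/4) combine into one argument.
Ratio: r(k) = (1/2) * (k+7/5) (k+2) / [(k+1/8) (k+1)] - poly over poly, x = (1/2) from leading terms; C = -1/4 at k = 0.


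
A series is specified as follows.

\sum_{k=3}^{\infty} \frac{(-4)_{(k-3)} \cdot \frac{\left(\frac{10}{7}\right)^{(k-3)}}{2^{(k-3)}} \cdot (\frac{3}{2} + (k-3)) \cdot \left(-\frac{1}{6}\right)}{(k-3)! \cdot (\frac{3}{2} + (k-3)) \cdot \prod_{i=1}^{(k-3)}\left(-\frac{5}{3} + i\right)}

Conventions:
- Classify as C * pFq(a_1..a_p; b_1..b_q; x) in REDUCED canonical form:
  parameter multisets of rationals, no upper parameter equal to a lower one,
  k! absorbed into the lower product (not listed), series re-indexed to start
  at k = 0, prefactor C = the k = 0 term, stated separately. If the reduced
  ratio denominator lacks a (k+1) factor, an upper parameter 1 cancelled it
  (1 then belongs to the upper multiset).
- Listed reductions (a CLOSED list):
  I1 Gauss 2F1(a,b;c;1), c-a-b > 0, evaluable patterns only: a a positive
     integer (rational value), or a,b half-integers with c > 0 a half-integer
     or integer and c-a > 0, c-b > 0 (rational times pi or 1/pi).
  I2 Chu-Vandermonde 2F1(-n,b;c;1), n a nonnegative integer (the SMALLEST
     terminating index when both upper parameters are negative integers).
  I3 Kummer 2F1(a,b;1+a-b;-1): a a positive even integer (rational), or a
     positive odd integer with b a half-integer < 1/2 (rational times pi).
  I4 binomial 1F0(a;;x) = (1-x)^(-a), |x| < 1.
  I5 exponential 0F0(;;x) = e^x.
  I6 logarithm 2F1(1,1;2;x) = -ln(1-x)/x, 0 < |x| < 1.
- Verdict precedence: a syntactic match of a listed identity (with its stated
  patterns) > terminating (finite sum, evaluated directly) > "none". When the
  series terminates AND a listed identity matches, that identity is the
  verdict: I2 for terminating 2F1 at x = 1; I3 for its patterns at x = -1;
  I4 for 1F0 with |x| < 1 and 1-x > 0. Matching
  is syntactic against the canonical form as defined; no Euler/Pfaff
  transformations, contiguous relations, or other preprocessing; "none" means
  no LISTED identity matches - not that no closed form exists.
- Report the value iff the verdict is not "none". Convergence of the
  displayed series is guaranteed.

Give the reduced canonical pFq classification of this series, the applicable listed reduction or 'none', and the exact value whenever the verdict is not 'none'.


This is -\frac{1}{6} * 1F1(-4; -\frac{2}{3}; \frac{5}{7}) in reduced canonical form. Verdict: terminating - upper parameter -4 makes this a finite sum (last index 4), evaluated exactly. Sum: \frac{530629}{806736}.

Structural cue: t_0 = -\frac{1}{6} here, and k + 3/2 divides numerator and denominator alike; C = -1/6, x = 5/7 after cancelling.
Consecutive-term ratio: r(k) = \frac{5}{7} * (k-4) / [(k-\frac{2}{3}) (k+1)] - rational; roots negated = parameters, x = \frac{5}{7}, C = -\frac{1}{6}.


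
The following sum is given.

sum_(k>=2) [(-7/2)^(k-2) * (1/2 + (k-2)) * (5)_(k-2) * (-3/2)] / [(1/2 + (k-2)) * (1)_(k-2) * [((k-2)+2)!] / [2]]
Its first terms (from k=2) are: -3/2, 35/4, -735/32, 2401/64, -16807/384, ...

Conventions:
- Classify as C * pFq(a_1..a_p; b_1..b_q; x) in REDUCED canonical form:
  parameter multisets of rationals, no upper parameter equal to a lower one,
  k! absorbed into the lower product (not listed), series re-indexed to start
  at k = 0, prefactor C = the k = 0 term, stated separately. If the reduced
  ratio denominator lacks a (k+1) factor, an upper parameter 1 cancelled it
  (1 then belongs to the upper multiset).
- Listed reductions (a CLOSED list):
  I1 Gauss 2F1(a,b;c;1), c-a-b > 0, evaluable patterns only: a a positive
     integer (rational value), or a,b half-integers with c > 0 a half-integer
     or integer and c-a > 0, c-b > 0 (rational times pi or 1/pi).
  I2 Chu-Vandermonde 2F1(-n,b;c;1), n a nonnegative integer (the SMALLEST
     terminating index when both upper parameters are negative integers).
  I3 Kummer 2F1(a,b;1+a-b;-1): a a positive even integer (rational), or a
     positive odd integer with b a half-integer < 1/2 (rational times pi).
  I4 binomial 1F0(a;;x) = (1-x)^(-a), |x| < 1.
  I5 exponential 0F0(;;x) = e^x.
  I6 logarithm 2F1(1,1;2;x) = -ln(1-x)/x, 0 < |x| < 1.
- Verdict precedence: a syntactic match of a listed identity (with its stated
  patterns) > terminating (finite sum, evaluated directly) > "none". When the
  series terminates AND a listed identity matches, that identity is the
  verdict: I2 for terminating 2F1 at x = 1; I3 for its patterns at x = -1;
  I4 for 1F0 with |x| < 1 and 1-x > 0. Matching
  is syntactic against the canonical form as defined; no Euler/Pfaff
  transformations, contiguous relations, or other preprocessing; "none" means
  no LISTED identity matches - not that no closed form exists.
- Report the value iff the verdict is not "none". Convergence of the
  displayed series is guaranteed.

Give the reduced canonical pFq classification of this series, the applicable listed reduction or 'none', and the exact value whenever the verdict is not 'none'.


The series (x = -7/2) is 1F1: upper {5}, lower {3}, prefactor -3/2. Verdict: none. A 1F1 with upper {5} fits none of I1-I6 at x = -7/2; the sum runs forever.

Structural cue: x = (-7/2) and (1)_k (C = -3/2, x = -7/2) is k! itself.
Consecutive-term ratio: r(k) = (-7/2) * (k+5) / [(k+3) (k+1)] - poly over poly, x = (-7/2) from leading terms; C = -3/2 at k = 0.


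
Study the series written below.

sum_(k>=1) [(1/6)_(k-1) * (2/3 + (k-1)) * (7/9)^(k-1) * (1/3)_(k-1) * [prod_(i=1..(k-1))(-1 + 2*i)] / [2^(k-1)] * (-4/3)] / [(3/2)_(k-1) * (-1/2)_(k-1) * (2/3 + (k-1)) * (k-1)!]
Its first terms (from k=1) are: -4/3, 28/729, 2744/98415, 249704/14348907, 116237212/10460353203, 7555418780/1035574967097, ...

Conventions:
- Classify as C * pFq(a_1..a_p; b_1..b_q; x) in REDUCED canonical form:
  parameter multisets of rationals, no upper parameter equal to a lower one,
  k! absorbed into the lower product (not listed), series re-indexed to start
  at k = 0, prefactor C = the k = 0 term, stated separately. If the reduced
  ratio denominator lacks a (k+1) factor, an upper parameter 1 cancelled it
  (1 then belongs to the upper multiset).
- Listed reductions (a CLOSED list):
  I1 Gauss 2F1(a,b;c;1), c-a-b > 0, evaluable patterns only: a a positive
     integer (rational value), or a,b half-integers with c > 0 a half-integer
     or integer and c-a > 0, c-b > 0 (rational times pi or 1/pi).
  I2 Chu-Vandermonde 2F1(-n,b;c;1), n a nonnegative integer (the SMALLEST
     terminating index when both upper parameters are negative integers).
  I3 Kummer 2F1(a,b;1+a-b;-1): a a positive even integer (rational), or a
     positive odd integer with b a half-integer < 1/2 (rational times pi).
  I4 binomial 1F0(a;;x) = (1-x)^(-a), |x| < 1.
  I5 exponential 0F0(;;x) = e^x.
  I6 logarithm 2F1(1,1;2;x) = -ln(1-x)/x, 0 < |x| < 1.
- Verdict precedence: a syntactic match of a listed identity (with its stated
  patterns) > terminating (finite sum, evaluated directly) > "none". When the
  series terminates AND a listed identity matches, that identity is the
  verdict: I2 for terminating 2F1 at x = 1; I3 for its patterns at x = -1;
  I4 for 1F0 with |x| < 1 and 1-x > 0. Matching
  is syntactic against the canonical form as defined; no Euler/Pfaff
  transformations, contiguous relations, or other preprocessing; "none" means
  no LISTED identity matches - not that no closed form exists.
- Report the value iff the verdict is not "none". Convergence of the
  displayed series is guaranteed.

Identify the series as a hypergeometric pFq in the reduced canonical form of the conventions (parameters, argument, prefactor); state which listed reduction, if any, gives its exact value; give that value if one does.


With C = -4/3: the canonical form is 3F2(1/6, 1/3, 1/2; -1/2, 3/2; 7/9). Verdict: none. A 3F2 with upper {1/6, 1/3, 1/2} fits none of I1-I6 at x = 7/9; the sum runs forever.

Key observation: x = (7/9) and k + 2/3 divides numerator and denominator alike; C = -4/3 after cancelling.
Step ratio: r(k) = (7/9) * (k+1/6) (k+1/3) (k+1/2) / [(k-1/2) (k+3/2) (k+1)] - rational; roots negated = parameters, x = (7/9), C = -4/3.


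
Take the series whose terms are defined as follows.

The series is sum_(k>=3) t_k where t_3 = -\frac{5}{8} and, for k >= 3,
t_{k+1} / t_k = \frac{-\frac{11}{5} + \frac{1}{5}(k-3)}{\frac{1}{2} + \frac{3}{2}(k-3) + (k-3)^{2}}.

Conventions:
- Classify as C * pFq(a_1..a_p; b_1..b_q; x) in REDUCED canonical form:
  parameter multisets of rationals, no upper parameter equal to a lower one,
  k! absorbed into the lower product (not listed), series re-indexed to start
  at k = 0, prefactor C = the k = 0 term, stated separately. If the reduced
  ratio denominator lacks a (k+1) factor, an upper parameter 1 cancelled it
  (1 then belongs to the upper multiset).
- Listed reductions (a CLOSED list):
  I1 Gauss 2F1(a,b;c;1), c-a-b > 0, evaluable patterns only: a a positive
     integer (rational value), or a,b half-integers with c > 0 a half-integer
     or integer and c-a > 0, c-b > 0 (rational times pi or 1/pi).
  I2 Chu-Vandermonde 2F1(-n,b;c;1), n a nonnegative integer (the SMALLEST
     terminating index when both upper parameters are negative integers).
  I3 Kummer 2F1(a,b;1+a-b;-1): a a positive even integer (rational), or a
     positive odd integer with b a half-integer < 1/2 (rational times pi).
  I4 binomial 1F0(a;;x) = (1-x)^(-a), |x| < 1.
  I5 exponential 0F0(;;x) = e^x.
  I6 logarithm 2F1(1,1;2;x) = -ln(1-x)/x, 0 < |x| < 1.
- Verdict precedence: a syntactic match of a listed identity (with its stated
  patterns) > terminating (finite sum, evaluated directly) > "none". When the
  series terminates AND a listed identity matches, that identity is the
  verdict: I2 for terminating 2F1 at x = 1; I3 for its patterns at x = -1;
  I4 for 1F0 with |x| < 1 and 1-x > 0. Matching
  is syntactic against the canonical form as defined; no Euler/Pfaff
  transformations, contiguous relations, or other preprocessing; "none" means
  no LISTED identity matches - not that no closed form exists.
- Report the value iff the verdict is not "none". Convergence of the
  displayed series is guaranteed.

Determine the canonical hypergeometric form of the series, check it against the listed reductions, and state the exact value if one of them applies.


Key step: from the first term -\frac{5}{8}: the expanded ratio factors over Q; prefactor -5/8, roots give parameters.
Ratio: r(k) = \frac{1}{5} * (k-11) / [(k+\frac{1}{2}) (k+1)] - rational; roots negated = parameters, x = \frac{1}{5}, C = -\frac{5}{8}.

With C = -\frac{5}{8}: the canonical form is 1F1(-11; \frac{1}{2}; \frac{1}{5}). Verdict: terminating at k = 11: the factor (-11)_k kills every later term; summing the 12 survivors is exact. Exact value: \frac{735156871881897203}{1074164888671875000}.


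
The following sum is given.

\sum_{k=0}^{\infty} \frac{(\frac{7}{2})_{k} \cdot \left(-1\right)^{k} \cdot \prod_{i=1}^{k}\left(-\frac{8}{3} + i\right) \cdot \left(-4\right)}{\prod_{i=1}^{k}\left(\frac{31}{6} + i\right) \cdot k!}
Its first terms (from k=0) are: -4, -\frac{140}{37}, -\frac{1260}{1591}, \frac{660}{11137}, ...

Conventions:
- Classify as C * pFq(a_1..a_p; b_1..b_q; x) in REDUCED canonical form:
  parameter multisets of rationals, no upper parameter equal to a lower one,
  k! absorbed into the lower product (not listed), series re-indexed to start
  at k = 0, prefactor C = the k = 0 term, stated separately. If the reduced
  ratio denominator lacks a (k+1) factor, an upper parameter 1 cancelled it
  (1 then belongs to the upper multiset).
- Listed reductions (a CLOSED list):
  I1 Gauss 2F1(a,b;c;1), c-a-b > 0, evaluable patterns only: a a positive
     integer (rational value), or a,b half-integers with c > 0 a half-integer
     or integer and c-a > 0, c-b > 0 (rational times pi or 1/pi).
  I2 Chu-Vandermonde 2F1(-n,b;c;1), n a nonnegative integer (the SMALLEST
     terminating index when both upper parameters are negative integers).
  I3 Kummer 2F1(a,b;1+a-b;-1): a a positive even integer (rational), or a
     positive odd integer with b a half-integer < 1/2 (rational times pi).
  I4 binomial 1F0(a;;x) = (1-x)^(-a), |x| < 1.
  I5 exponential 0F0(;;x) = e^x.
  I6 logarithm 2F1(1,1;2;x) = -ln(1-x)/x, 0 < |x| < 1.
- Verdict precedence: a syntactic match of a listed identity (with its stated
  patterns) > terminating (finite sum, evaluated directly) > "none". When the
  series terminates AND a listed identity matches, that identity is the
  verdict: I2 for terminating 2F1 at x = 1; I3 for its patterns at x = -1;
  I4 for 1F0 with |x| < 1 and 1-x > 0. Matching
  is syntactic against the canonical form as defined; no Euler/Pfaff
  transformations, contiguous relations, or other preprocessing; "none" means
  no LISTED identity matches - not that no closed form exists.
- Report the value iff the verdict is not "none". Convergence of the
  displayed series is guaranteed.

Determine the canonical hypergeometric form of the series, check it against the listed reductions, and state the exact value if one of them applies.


Structural cue: x = -1 and the lower running product (C = -4, x = -1) is a rising factorial.
Step ratio: r(k) = -1 * (k-\frac{5}{3}) (k+\frac{7}{2}) / [(k+\frac{37}{6}) (k+1)] - rational in k, leading ratio -1; with t_0 = -4, classification follows.

The series (x = -1) is 2F1: upper {-\frac{5}{3}, \frac{7}{2}}, lower {\frac{37}{6}}, prefactor -4. Verdict: none (x = -1): each listed identity misses the multisets {-\frac{5}{3}, \frac{7}{2}} ; {\frac{37}{6}}.


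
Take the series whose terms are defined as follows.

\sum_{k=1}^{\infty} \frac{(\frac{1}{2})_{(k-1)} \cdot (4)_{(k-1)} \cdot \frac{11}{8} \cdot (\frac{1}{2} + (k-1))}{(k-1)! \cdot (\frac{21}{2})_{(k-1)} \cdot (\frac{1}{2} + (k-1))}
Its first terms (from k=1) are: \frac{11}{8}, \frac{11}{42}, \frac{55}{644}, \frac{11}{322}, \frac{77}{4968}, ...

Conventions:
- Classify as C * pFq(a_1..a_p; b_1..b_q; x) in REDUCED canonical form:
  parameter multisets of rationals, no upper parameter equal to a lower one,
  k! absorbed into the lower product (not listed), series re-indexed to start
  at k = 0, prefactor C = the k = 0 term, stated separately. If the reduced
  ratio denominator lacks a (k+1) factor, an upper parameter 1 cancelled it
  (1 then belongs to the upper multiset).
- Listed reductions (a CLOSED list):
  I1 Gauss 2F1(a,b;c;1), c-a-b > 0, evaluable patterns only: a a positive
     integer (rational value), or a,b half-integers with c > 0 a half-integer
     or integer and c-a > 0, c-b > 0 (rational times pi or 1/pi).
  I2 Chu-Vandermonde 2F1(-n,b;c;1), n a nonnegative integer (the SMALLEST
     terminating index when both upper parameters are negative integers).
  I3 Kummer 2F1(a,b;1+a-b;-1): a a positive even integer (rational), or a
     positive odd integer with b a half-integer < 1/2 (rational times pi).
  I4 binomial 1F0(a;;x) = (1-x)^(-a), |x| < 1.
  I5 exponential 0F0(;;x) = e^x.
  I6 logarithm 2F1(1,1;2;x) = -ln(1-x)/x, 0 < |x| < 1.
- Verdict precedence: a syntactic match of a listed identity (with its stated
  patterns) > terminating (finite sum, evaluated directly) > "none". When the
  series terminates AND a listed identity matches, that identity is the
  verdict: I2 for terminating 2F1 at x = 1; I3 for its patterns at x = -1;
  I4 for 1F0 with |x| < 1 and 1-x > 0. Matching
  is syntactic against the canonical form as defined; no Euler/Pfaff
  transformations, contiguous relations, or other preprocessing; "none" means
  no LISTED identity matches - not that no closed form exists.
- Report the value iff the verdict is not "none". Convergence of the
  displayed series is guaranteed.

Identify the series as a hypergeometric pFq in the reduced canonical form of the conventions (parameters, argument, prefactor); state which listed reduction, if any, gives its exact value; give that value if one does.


This is \frac{11}{8} * 2F1(\frac{1}{2}, 4; \frac{21}{2}; 1) in reduced canonical form. Verdict: Gauss (I1, integer-parameter pattern) matches (x = 1: the Gamma ratio telescopes since c-a-b = 6 > 0 and a = 4 in Z>0). Hence: \frac{230945}{129024}.

Key observation: t_0 = \frac{11}{8} here, and k + 1/2 divides numerator and denominator alike; C = 11/8 after cancelling.
Adjacent-term ratio: r(k) = 1 * (k+\frac{1}{2}) (k+4) / [(k+\frac{21}{2}) (k+1)] - rational in k, leading ratio 1; with t_0 = \frac{11}{8}, classification follows.


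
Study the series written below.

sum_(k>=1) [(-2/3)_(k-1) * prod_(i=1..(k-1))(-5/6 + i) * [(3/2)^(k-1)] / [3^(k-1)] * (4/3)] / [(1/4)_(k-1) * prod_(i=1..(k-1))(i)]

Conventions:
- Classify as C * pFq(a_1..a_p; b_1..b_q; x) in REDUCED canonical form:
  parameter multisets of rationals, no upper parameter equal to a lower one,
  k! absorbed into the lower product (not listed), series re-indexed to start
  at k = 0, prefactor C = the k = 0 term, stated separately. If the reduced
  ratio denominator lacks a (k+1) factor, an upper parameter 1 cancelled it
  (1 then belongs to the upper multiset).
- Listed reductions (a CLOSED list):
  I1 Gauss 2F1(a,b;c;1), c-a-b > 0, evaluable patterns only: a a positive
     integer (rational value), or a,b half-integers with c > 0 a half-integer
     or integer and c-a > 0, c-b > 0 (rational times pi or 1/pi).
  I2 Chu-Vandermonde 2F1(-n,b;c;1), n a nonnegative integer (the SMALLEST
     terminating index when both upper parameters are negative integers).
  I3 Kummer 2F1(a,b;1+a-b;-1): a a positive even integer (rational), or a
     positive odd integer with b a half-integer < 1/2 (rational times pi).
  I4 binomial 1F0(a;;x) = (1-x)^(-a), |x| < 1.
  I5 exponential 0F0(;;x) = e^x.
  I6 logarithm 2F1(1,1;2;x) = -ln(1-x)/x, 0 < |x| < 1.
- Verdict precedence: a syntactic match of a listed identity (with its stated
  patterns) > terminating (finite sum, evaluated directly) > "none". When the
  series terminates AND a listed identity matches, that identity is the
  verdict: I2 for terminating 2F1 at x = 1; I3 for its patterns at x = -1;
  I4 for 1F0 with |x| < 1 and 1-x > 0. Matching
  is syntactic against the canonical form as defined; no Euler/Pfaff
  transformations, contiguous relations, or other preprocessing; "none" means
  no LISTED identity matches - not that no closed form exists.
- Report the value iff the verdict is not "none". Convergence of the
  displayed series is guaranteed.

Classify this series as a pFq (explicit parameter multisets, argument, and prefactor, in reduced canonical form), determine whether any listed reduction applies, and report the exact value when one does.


Classification (C = 4/3): 2F1 with upper {-2/3, 1/6}, lower {1/4}, argument x = 1/2. Verdict: none - this 2F1 at x = 1/2 matches no listed pattern, and upper {-2/3, 1/6} holds no stopper.

Key step: x = (1/2) and the product of the first k integers (prefactor 4/3) is k!.
Term ratio: r(k) = (1/2) * (k-2/3) (k+1/6) / [(k+1/4) (k+1)] - rational in k, leading ratio (1/2); with t_0 = 4/3, classification follows.


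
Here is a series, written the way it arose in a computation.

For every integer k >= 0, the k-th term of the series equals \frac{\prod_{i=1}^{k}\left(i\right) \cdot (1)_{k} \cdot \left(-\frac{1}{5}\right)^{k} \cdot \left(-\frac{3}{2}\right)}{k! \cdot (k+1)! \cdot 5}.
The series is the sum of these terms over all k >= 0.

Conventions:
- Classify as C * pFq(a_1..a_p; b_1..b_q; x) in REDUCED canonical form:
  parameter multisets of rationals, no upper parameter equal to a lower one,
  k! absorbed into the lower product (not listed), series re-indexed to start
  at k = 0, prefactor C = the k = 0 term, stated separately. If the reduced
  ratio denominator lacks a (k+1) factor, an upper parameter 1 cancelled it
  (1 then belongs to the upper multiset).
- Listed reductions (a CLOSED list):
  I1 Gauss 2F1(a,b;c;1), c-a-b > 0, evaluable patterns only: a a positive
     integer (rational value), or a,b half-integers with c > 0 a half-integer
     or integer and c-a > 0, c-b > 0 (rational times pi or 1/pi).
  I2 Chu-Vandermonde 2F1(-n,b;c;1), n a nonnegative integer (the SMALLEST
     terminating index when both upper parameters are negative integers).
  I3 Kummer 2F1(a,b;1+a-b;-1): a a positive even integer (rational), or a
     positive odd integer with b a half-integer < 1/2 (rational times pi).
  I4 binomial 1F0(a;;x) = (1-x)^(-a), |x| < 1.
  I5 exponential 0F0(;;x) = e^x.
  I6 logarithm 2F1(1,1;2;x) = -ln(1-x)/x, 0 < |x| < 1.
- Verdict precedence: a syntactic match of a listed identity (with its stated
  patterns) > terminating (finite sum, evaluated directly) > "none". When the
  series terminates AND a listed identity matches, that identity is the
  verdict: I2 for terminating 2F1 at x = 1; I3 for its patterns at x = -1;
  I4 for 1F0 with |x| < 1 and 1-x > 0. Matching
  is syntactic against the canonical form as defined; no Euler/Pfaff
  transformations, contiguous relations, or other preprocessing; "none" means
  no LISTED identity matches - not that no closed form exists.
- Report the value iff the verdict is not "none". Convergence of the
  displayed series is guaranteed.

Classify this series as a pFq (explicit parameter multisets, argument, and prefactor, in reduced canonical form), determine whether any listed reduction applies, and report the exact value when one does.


At argument -\frac{1}{5}: a 2F1 with upper {1, 1}, lower {2}, scaled by C = -\frac{3}{10}. Verdict: this is the logarithmic series (I6) (the logarithm: parameters (1,1;2), x = -\frac{1}{5}). Its exact value is \left(-\frac{3}{2}\right) \cdot \ln\left(\frac{6}{5}\right).

Key step: x = -\frac{1}{5} and the denominator's factorial ratio (C = -3/10, x = -1/5) is a lower Pochhammer.
Adjacent-term ratio: r(k) = -\frac{1}{5} * (k+1) (k+1) / [(k+2) (k+1)] - rational; roots negated = parameters, x = -\frac{1}{5}, C = -\frac{3}{10}.


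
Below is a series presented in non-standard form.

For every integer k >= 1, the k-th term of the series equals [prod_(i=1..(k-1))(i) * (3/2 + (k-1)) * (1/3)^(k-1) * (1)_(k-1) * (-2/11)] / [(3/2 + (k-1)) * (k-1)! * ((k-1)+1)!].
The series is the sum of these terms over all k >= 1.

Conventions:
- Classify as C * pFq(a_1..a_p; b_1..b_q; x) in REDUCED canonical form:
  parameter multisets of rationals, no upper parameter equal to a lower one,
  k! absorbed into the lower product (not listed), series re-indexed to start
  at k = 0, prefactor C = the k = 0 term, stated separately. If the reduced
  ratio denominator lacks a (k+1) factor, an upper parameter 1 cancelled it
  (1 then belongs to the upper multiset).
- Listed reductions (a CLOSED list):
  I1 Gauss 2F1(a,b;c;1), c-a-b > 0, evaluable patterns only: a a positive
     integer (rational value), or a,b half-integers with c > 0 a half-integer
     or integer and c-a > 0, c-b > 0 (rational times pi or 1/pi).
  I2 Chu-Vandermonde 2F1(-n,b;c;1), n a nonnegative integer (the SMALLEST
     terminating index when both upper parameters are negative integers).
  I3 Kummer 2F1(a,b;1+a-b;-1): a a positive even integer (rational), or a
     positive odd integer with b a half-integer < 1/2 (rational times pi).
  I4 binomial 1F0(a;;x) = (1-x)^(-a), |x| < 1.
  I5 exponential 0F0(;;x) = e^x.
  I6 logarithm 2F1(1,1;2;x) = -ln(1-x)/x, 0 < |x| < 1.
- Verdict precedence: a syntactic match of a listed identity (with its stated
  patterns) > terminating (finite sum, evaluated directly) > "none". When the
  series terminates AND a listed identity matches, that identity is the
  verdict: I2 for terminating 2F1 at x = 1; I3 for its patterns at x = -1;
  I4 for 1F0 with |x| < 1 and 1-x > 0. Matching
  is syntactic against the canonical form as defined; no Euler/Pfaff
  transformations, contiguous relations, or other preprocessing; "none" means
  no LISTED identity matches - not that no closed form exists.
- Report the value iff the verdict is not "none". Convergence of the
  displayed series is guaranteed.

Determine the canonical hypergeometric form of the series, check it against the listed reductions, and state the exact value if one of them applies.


At argument 1/3: a 2F1 with upper {1, 1}, lower {2}, scaled by C = -2/11. Verdict: this is the I6 logarithm reduction (the logarithm: parameters (1,1;2), x = 1/3). Sum: (6/11) * ln(2/3).

Structural cue: x = (1/3) and the denominator's factorial ratio (prefactor -2/11) is a lower Pochhammer.
Step ratio: r(k) = (1/3) * (k+1) (k+1) / [(k+2) (k+1)] ; factor over Q: parameters, x = (1/3), and C = -2/11.
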